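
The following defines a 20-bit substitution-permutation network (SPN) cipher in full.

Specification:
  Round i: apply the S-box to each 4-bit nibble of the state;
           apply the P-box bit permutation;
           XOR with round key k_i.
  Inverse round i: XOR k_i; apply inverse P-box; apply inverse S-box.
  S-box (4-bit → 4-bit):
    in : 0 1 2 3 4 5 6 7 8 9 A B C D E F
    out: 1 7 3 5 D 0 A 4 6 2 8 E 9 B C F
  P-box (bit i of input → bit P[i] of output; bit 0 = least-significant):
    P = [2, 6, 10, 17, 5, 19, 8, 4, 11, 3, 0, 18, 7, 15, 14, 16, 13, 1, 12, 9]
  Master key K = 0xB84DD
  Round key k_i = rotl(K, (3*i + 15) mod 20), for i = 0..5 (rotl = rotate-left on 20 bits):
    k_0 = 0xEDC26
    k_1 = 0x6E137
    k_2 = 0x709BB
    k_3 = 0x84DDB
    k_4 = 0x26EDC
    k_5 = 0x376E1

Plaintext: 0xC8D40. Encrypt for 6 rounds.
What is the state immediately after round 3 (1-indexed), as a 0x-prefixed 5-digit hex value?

s_0 = plaintext = 0xC8D40
s_1 = Round(s_0, k_0) = 0xA371A
s_2 = Round(s_1, k_1) = 0xCA296
s_3 = Round(s_2, k_2) = 0xC23F3
s_4 = Round(s_3, k_3) = 0x0E26E
s_5 = Round(s_4, k_4) = 0x902C4
s_6 = Round(s_5, k_5) = 0x17A5F

0xC23F3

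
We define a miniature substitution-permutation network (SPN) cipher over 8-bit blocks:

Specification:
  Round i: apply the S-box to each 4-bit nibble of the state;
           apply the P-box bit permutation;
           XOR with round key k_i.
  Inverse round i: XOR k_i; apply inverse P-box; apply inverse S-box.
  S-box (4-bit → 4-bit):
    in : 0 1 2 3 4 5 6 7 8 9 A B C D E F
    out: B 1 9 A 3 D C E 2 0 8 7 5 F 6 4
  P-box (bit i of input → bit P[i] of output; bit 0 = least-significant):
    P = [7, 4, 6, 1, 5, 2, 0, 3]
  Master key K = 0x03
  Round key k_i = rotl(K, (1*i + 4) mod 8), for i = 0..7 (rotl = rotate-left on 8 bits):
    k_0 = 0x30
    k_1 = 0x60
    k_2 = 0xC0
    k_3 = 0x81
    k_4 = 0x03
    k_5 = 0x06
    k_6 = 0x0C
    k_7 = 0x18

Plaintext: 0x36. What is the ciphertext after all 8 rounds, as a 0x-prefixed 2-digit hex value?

0x1A

s_0 = plaintext = 0x36
s_1 = Round(s_0, k_0) = 0x7E
s_2 = Round(s_1, k_1) = 0x3D
s_3 = Round(s_2, k_2) = 0x1E
s_4 = Round(s_3, k_3) = 0xF1
s_5 = Round(s_4, k_4) = 0x82
s_6 = Round(s_5, k_5) = 0x80
s_7 = Round(s_6, k_6) = 0x9A
s_8 = Round(s_7, k_7) = 0x1A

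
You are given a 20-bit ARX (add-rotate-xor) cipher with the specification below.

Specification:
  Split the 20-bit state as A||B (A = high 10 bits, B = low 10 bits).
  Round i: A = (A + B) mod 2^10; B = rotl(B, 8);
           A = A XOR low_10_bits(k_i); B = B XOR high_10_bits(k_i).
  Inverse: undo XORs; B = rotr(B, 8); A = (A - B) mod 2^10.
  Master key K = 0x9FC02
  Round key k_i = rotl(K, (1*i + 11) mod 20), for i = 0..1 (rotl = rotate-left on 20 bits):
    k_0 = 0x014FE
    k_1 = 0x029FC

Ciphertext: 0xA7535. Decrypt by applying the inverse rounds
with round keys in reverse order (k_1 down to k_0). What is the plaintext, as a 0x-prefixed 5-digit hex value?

s_0 = ciphertext = 0xA7535
s_1 = InvRound(s_0, k_1) = 0x990FD
s_2 = InvRound(s_1, k_0) = 0xAEBE0

0xAEBE0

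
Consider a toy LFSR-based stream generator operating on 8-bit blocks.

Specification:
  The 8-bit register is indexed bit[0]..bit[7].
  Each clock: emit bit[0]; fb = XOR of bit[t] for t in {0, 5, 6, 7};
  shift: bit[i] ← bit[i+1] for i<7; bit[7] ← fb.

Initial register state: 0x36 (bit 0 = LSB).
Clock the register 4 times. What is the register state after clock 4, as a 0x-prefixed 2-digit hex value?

reg_0 = 0x36
clock 1: out=0, reg = 0x9B
clock 2: out=1, reg = 0x4D
clock 3: out=1, reg = 0x26
clock 4: out=0, reg = 0x93

0x93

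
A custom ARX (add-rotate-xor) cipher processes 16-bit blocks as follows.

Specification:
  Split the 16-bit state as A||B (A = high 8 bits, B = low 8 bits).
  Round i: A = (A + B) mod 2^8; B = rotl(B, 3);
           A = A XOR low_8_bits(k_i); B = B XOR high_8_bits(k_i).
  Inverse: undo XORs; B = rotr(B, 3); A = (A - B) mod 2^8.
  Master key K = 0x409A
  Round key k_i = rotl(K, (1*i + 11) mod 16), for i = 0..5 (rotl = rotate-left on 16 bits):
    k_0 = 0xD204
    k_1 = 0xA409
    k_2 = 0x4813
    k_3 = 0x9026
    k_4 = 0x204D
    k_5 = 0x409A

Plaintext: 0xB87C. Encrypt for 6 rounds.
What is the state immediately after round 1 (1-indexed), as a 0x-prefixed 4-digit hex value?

s_0 = plaintext = 0xB87C
s_1 = Round(s_0, k_0) = 0x3031
s_2 = Round(s_1, k_1) = 0x682D
s_3 = Round(s_2, k_2) = 0x8621
s_4 = Round(s_3, k_3) = 0x8199
s_5 = Round(s_4, k_4) = 0x57EC
s_6 = Round(s_5, k_5) = 0xD927

0x3031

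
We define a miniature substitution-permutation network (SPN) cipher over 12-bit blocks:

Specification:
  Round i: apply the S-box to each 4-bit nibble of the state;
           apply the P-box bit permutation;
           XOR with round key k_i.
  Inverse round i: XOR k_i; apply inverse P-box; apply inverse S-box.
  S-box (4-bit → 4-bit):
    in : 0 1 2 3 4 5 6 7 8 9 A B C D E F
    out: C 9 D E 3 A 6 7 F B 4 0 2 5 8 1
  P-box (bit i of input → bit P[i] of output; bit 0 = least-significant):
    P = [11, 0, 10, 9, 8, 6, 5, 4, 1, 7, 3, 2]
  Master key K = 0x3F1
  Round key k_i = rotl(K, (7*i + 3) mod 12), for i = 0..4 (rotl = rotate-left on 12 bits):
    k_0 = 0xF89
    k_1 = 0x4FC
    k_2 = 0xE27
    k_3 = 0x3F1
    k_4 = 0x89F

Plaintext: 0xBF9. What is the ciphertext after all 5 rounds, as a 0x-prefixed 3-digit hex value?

s_0 = plaintext = 0xBF9
s_1 = Round(s_0, k_0) = 0x488
s_2 = Round(s_1, k_1) = 0xB0F
s_3 = Round(s_2, k_2) = 0x617
s_4 = Round(s_3, k_3) = 0xE68
s_5 = Round(s_4, k_4) = 0x6FA

0x6FA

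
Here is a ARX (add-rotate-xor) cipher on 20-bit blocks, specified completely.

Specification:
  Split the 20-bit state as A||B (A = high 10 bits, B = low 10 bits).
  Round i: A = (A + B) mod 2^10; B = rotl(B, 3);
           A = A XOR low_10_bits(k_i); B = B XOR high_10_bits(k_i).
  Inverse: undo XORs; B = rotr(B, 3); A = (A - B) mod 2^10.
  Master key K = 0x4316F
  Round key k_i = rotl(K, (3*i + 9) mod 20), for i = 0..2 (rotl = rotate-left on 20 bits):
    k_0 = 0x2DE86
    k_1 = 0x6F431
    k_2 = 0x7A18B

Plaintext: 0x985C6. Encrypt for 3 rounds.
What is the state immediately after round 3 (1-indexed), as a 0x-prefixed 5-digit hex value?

0xC9D2B

s_0 = plaintext = 0x985C6
s_1 = Round(s_0, k_0) = 0xA8684
s_2 = Round(s_1, k_1) = 0x45198
s_3 = Round(s_2, k_2) = 0xC9D2B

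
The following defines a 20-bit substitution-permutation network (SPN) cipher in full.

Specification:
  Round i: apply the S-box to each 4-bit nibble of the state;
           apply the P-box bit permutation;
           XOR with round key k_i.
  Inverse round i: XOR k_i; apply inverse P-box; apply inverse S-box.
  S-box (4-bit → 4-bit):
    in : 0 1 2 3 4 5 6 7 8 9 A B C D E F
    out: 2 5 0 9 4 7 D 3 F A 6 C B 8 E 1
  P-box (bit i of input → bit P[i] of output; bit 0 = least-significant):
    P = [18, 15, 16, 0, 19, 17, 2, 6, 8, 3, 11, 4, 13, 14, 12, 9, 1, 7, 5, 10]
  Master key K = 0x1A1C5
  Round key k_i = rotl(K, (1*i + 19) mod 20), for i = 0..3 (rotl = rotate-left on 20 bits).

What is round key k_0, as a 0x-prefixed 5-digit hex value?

0x8D0E2

K = 0x1A1C5
k_0 = rotl(K, (1*0+19) mod 20) = rotl(K, 19) = 0x8D0E2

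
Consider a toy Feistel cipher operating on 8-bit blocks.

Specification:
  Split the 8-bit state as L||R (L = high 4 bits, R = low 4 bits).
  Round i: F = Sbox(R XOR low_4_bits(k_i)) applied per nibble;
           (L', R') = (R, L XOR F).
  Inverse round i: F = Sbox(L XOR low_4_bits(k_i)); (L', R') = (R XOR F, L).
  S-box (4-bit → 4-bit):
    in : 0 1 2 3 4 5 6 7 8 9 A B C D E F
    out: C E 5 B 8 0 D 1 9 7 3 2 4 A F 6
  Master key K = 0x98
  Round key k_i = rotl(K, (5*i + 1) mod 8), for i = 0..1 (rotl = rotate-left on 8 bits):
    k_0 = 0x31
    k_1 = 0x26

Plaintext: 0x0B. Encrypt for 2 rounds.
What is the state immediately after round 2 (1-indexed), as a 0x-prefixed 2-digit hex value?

0x3B

s_0 = plaintext = 0x0B
s_1 = Round(s_0, k_0) = 0xB3
s_2 = Round(s_1, k_1) = 0x3B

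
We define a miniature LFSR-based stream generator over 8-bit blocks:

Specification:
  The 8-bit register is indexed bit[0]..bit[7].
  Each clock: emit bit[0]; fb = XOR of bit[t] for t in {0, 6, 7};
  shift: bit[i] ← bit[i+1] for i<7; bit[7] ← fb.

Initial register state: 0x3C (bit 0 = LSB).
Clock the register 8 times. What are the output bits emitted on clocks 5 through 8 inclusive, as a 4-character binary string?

reg_0 = 0x3C
clock 1: out=0, reg = 0x1E
clock 2: out=0, reg = 0x0F
clock 3: out=1, reg = 0x87
clock 4: out=1, reg = 0x43
clock 5: out=1, reg = 0x21
clock 6: out=1, reg = 0x90
clock 7: out=0, reg = 0xC8
clock 8: out=0, reg = 0x64

1100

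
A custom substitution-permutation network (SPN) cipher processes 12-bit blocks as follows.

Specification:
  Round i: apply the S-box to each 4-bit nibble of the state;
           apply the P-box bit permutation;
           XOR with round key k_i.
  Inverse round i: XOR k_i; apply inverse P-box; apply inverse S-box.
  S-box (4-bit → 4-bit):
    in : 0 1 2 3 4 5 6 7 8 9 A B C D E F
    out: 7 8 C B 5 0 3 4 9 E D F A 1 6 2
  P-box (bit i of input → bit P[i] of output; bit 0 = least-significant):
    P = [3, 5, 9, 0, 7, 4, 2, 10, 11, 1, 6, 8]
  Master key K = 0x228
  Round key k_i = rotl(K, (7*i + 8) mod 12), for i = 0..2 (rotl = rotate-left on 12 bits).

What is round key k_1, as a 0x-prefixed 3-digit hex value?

K = 0x228
k_0 = rotl(K, (7*0+8) mod 12) = rotl(K, 8) = 0x822
k_1 = rotl(K, (7*1+8) mod 12) = rotl(K, 3) = 0x141

0x141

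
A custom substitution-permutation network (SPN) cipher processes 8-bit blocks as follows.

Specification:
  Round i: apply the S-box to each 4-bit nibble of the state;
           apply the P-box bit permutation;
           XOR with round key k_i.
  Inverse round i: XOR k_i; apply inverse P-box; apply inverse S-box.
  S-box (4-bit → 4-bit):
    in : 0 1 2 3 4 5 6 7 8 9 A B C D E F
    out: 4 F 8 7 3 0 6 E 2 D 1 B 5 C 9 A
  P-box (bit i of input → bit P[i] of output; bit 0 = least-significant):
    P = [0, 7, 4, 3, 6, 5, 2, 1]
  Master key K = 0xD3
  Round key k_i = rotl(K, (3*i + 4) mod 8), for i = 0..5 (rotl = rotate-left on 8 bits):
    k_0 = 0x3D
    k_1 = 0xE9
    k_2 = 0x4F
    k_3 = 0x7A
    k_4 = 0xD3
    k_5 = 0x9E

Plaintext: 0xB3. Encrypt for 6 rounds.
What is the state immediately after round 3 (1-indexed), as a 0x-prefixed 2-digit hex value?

s_0 = plaintext = 0xB3
s_1 = Round(s_0, k_0) = 0xCE
s_2 = Round(s_1, k_1) = 0xA4
s_3 = Round(s_2, k_2) = 0x8E
s_4 = Round(s_3, k_3) = 0x53
s_5 = Round(s_4, k_4) = 0x42
s_6 = Round(s_5, k_5) = 0xF6

0x8E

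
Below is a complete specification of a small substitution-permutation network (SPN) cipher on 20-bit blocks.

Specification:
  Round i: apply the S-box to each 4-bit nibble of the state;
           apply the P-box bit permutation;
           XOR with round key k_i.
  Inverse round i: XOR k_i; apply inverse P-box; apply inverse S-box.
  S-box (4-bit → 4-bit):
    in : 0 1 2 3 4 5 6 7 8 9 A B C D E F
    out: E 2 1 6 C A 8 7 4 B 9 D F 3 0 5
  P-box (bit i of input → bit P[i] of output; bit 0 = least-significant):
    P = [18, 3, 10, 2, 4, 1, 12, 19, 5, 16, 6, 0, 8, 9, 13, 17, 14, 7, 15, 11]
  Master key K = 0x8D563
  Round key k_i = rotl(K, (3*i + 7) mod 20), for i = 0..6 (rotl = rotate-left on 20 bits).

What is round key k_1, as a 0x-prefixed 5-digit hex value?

0x58E35

K = 0x8D563
k_0 = rotl(K, (3*0+7) mod 20) = rotl(K, 7) = 0xAB1C6
k_1 = rotl(K, (3*1+7) mod 20) = rotl(K, 10) = 0x58E35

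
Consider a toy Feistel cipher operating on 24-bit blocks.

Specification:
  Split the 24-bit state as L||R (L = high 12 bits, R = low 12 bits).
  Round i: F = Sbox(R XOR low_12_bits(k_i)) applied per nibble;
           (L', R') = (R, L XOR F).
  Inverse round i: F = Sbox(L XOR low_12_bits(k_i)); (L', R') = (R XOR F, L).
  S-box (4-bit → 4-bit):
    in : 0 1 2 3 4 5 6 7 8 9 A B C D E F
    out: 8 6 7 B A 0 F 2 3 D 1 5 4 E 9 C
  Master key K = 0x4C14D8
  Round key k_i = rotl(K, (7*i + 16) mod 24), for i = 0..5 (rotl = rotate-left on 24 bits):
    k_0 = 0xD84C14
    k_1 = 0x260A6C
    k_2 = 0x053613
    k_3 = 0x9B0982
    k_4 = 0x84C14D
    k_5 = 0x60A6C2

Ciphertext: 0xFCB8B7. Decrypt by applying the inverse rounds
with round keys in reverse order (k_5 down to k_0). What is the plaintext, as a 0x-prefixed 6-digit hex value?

s_0 = ciphertext = 0xFCB8B7
s_1 = InvRound(s_0, k_5) = 0x53AFCB
s_2 = InvRound(s_1, k_4) = 0x5E953A
s_3 = InvRound(s_2, k_3) = 0x1CF5E9
s_4 = InvRound(s_3, k_2) = 0x70D1CF
s_5 = InvRound(s_4, k_1) = 0xF3970D
s_6 = InvRound(s_5, k_0) = 0xC73F39

0xC73F39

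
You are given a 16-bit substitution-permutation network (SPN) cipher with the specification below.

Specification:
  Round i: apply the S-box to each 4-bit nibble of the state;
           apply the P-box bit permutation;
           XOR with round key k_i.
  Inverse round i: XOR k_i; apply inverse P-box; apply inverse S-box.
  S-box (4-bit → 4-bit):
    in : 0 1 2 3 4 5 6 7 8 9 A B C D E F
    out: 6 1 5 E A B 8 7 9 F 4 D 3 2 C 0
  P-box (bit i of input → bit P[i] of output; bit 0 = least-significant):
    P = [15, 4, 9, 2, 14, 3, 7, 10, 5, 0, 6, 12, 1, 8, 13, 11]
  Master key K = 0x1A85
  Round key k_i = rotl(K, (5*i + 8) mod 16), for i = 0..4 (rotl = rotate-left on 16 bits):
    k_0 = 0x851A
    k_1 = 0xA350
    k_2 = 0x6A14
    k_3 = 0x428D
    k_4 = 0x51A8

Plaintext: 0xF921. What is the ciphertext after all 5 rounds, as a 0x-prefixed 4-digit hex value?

s_0 = plaintext = 0xF921
s_1 = Round(s_0, k_0) = 0x55FB
s_2 = Round(s_1, k_1) = 0x3877
s_3 = Round(s_2, k_2) = 0x91AC
s_4 = Round(s_3, k_3) = 0xEB3F
s_5 = Round(s_4, k_4) = 0x6D40

0x6D40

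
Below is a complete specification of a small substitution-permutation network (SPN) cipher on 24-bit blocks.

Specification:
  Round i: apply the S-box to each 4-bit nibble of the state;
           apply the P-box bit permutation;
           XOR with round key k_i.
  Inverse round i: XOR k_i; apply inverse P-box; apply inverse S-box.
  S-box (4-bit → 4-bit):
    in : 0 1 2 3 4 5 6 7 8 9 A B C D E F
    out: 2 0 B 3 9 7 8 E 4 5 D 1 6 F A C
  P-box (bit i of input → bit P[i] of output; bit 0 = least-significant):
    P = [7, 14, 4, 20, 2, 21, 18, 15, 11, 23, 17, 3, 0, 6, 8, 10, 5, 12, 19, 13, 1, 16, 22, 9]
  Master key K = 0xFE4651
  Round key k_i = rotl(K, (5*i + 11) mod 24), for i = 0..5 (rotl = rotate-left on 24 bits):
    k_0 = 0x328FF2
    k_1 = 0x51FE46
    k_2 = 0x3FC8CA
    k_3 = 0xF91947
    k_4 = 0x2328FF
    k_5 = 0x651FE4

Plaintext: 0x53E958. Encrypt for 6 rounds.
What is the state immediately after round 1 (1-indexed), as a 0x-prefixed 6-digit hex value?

0x559384

s_0 = plaintext = 0x53E958
s_1 = Round(s_0, k_0) = 0x559384
s_2 = Round(s_1, k_1) = 0x8CE7E5
s_3 = Round(s_2, k_2) = 0xD51C12
s_4 = Round(s_3, k_3) = 0x224BE5
s_5 = Round(s_4, k_4) = 0x02D64C
s_6 = Round(s_5, k_5) = 0x64EA99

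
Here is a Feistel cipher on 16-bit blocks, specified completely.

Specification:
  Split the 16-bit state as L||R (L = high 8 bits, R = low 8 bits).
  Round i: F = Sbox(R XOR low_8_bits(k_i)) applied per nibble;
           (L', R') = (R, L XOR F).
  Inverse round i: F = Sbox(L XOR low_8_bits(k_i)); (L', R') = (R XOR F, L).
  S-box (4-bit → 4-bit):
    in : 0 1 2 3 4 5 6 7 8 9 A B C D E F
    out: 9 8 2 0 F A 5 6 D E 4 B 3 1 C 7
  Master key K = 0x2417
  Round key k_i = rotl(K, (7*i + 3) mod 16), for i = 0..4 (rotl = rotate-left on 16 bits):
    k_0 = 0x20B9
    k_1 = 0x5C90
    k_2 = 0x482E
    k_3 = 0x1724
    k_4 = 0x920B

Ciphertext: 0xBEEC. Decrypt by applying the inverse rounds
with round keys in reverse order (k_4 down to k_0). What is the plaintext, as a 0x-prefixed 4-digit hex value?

0x3063

s_0 = ciphertext = 0xBEEC
s_1 = InvRound(s_0, k_4) = 0x56BE
s_2 = InvRound(s_1, k_3) = 0xDC56
s_3 = InvRound(s_2, k_2) = 0x24DC
s_4 = InvRound(s_3, k_1) = 0x6324
s_5 = InvRound(s_4, k_0) = 0x3063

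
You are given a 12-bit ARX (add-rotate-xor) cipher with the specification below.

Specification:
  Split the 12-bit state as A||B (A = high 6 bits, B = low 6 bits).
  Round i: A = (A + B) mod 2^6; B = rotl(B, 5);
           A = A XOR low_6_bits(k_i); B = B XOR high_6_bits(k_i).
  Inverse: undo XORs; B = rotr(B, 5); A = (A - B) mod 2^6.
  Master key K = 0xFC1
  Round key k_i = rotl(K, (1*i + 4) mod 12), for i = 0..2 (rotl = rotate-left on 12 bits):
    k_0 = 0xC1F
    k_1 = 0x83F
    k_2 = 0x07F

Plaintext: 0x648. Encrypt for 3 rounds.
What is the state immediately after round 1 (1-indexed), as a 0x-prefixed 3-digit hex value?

s_0 = plaintext = 0x648
s_1 = Round(s_0, k_0) = 0xFB4
s_2 = Round(s_1, k_1) = 0x37A
s_3 = Round(s_2, k_2) = 0xE1C

0xFB4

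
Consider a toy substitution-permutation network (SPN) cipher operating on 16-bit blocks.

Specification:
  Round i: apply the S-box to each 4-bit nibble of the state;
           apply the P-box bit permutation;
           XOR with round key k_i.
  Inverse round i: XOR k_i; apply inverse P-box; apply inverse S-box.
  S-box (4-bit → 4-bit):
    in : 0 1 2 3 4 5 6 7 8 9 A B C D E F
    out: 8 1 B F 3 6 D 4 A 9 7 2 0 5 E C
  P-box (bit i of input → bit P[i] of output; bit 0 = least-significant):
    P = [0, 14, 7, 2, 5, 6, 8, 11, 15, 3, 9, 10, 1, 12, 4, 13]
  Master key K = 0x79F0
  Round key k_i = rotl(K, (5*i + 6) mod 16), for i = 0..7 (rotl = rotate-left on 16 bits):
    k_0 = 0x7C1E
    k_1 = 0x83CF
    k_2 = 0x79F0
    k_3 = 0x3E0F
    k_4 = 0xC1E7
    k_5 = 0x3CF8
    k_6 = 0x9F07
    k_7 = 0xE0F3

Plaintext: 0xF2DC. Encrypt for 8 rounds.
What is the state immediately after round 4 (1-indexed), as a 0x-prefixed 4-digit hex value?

s_0 = plaintext = 0xF2DC
s_1 = Round(s_0, k_0) = 0xD926
s_2 = Round(s_1, k_1) = 0x0F38
s_3 = Round(s_2, k_2) = 0x1694
s_4 = Round(s_3, k_3) = 0xF02C
s_5 = Round(s_4, k_4) = 0xED97
s_6 = Round(s_5, k_5) = 0x8648
s_7 = Round(s_6, k_6) = 0x6963
s_8 = Round(s_7, k_7) = 0x0D44

0xF02C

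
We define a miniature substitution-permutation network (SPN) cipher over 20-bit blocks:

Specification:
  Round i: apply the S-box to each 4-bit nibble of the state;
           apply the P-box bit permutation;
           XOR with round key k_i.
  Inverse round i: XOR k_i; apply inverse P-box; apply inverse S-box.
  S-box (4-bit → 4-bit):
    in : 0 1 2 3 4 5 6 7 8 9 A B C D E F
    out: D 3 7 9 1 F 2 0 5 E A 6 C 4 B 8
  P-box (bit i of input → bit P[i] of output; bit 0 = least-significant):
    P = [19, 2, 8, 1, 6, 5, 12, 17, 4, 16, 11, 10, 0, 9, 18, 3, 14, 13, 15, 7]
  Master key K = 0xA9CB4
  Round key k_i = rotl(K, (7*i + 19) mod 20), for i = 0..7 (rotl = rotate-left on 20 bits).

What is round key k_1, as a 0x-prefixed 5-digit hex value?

0x72D2A

K = 0xA9CB4
k_0 = rotl(K, (7*0+19) mod 20) = rotl(K, 19) = 0x54E5A
k_1 = rotl(K, (7*1+19) mod 20) = rotl(K, 6) = 0x72D2A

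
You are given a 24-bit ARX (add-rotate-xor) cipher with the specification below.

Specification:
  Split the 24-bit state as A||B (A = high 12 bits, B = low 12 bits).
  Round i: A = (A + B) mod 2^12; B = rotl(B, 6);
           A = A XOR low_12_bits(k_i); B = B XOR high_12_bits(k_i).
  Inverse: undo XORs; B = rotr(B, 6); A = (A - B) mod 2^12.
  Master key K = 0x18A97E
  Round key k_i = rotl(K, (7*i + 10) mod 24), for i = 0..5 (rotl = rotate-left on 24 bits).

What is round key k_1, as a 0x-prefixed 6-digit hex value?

0xFC3152

K = 0x18A97E
k_0 = rotl(K, (7*0+10) mod 24) = rotl(K, 10) = 0xA5F862
k_1 = rotl(K, (7*1+10) mod 24) = rotl(K, 17) = 0xFC3152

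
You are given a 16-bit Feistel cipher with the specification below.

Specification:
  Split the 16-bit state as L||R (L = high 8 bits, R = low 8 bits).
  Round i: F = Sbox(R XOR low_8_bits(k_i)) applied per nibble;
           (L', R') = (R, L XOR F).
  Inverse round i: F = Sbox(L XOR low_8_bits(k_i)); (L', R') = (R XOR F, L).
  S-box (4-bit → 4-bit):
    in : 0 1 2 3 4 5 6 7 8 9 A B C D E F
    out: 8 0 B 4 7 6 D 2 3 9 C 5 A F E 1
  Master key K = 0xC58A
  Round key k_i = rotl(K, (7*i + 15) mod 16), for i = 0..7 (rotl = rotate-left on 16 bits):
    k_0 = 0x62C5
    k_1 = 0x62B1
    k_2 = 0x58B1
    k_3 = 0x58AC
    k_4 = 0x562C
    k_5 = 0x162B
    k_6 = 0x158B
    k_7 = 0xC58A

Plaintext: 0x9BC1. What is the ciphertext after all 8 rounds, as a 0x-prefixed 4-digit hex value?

s_0 = plaintext = 0x9BC1
s_1 = Round(s_0, k_0) = 0xC11C
s_2 = Round(s_1, k_1) = 0x1C0E
s_3 = Round(s_2, k_2) = 0x0E4D
s_4 = Round(s_3, k_3) = 0x4DEE
s_5 = Round(s_4, k_4) = 0xEEE6
s_6 = Round(s_5, k_5) = 0xE641
s_7 = Round(s_6, k_6) = 0x414A
s_8 = Round(s_7, k_7) = 0x4AE9

0x4AE9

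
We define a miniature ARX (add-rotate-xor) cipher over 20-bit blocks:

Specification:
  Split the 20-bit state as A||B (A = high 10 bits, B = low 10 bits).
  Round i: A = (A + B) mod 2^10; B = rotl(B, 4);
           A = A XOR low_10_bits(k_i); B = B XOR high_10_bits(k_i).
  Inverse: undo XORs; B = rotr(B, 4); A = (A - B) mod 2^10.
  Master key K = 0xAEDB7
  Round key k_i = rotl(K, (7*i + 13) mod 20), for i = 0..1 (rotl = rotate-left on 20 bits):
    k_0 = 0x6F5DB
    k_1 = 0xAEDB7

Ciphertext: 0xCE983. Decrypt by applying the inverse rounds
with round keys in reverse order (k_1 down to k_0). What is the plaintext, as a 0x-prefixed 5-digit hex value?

s_0 = ciphertext = 0xCE983
s_1 = InvRound(s_0, k_1) = 0x16A33
s_2 = InvRound(s_1, k_0) = 0x727B8

0x727B8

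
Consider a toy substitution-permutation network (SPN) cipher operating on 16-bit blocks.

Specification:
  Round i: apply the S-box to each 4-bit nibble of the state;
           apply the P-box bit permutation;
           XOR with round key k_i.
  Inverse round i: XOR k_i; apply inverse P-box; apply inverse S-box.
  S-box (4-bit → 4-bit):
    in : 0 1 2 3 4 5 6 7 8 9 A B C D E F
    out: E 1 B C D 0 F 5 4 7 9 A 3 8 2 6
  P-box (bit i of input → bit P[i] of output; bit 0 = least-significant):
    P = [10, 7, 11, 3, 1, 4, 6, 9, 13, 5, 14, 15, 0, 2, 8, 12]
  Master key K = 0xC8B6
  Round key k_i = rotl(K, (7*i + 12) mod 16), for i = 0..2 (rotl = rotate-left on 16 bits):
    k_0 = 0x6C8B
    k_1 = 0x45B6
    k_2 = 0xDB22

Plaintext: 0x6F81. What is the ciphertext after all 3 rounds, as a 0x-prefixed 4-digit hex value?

0x24FA

s_0 = plaintext = 0x6F81
s_1 = Round(s_0, k_0) = 0x39EE
s_2 = Round(s_1, k_1) = 0x3406
s_3 = Round(s_2, k_2) = 0x24FA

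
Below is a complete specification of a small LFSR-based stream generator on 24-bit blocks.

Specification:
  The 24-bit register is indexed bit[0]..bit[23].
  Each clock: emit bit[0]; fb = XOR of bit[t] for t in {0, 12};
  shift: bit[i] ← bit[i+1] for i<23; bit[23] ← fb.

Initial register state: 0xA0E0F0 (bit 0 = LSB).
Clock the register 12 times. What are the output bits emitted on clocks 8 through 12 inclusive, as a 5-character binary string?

reg_0 = 0xA0E0F0
clock 1: out=0, reg = 0x507078
clock 2: out=0, reg = 0xA8383C
clock 3: out=0, reg = 0xD41C1E
clock 4: out=0, reg = 0xEA0E0F
clock 5: out=1, reg = 0xF50707
clock 6: out=1, reg = 0xFA8383
clock 7: out=1, reg = 0xFD41C1
clock 8: out=1, reg = 0xFEA0E0
clock 9: out=0, reg = 0x7F5070
clock 10: out=0, reg = 0xBFA838
clock 11: out=0, reg = 0x5FD41C
clock 12: out=0, reg = 0xAFEA0E

10000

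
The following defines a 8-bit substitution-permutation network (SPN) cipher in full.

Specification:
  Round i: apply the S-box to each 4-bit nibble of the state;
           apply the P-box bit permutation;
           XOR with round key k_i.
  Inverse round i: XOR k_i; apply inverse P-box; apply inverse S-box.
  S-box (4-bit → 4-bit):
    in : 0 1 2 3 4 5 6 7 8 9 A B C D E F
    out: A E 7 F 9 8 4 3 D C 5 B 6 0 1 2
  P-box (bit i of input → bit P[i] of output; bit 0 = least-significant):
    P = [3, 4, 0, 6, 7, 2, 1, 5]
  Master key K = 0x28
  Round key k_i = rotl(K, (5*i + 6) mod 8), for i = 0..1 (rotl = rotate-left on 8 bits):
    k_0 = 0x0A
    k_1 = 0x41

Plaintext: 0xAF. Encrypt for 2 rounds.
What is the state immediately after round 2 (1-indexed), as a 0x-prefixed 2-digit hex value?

0x2A

s_0 = plaintext = 0xAF
s_1 = Round(s_0, k_0) = 0x98
s_2 = Round(s_1, k_1) = 0x2A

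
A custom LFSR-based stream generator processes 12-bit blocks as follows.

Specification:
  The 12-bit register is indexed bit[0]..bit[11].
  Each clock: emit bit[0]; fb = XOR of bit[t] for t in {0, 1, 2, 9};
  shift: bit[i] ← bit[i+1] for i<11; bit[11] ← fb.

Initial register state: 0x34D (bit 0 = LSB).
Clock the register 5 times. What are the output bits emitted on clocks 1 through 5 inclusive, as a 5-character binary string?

reg_0 = 0x34D
clock 1: out=1, reg = 0x9A6
clock 2: out=0, reg = 0x4D3
clock 3: out=1, reg = 0x269
clock 4: out=1, reg = 0x134
clock 5: out=0, reg = 0x89A

10110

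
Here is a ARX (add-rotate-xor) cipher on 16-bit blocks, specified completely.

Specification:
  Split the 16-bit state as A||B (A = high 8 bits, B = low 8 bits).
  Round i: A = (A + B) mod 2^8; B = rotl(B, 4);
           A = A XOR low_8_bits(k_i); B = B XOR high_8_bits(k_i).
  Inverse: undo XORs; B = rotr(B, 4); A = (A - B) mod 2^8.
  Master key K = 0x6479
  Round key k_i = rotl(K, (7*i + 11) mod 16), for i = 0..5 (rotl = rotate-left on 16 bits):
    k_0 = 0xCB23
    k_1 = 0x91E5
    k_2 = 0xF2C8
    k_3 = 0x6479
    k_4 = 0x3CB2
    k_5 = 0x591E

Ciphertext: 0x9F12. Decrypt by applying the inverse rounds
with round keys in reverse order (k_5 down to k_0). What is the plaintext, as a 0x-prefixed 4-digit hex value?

s_0 = ciphertext = 0x9F12
s_1 = InvRound(s_0, k_5) = 0xCDB4
s_2 = InvRound(s_1, k_4) = 0xF788
s_3 = InvRound(s_2, k_3) = 0xC0CE
s_4 = InvRound(s_3, k_2) = 0x45C3
s_5 = InvRound(s_4, k_1) = 0x7B25
s_6 = InvRound(s_5, k_0) = 0x6AEE

0x6AEE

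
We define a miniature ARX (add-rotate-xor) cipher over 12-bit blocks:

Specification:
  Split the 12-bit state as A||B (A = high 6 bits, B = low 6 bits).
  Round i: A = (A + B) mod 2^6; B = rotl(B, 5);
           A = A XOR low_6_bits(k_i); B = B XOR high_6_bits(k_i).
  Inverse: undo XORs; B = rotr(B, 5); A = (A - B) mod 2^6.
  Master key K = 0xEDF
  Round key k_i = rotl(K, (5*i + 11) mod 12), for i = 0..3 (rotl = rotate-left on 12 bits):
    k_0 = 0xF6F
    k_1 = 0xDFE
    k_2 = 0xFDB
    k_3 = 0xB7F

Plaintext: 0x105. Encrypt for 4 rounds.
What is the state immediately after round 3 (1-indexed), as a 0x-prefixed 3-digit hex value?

0x233

s_0 = plaintext = 0x105
s_1 = Round(s_0, k_0) = 0x99F
s_2 = Round(s_1, k_1) = 0xED8
s_3 = Round(s_2, k_2) = 0x233
s_4 = Round(s_3, k_3) = 0x114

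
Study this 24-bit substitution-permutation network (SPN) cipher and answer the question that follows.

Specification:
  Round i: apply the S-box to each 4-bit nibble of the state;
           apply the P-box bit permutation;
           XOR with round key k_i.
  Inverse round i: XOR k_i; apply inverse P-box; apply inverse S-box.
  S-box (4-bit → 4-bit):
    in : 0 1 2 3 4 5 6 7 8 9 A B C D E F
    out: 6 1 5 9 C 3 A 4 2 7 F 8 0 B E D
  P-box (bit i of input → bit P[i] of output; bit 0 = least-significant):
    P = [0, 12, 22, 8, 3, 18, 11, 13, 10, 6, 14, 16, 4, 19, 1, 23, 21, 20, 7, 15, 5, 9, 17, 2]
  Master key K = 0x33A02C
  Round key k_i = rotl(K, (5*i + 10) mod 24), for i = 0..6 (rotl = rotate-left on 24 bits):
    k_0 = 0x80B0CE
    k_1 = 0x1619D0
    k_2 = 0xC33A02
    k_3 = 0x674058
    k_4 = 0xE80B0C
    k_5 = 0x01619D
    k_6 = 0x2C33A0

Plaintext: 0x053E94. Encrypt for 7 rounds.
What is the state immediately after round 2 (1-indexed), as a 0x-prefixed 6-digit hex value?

0x91004A

s_0 = plaintext = 0x053E94
s_1 = Round(s_0, k_0) = 0x77FB96
s_2 = Round(s_1, k_1) = 0x91004A
s_3 = Round(s_2, k_2) = 0xA94161
s_4 = Round(s_3, k_3) = 0xD166FF
s_5 = Round(s_4, k_4) = 0x012061
s_6 = Round(s_5, k_5) = 0x2703CE
s_7 = Round(s_6, k_6) = 0x672602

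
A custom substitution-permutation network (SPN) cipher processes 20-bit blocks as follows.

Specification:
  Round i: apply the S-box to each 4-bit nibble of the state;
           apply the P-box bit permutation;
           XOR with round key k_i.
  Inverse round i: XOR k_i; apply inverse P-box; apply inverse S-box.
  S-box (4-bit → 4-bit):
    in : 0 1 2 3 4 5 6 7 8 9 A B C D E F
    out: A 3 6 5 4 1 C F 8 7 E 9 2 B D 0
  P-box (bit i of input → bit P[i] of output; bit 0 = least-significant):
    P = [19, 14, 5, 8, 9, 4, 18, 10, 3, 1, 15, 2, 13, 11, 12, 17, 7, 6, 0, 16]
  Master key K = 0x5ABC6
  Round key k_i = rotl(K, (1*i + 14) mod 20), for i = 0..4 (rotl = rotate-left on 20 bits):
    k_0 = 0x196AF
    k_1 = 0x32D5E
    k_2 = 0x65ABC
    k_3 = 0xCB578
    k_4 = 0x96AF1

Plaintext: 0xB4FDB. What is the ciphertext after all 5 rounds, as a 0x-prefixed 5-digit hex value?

s_0 = plaintext = 0xB4FDB
s_1 = Round(s_0, k_0) = 0x8813F
s_2 = Round(s_1, k_1) = 0x42F54
s_3 = Round(s_2, k_2) = 0x6409D
s_4 = Round(s_3, k_3) = 0x1E66F
s_5 = Round(s_4, k_4) = 0xFDE35

0xFDE35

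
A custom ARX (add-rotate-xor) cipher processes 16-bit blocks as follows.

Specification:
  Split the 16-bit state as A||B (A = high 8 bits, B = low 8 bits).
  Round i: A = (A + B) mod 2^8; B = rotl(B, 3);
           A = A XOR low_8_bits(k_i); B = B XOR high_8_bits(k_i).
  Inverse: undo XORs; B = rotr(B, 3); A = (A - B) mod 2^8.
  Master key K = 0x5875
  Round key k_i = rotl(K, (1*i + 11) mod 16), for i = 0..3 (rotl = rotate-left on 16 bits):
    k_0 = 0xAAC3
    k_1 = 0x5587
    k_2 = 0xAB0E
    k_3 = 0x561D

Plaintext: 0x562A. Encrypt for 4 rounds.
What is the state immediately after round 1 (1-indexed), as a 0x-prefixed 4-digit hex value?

0x43FB

s_0 = plaintext = 0x562A
s_1 = Round(s_0, k_0) = 0x43FB
s_2 = Round(s_1, k_1) = 0xB98A
s_3 = Round(s_2, k_2) = 0x4DFF
s_4 = Round(s_3, k_3) = 0x51A9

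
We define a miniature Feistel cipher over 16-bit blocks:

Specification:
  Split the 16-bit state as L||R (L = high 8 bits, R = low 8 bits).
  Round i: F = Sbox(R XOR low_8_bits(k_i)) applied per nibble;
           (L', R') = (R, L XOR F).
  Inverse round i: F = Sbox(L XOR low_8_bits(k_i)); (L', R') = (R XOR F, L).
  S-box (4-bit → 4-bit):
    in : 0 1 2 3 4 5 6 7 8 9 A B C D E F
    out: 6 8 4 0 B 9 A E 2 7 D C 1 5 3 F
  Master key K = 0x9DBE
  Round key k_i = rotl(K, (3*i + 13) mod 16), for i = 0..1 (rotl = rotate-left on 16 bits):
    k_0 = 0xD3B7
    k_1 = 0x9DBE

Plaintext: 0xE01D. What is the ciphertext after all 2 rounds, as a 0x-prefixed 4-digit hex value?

s_0 = plaintext = 0xE01D
s_1 = Round(s_0, k_0) = 0x1D3D
s_2 = Round(s_1, k_1) = 0x3D3D

0x3D3D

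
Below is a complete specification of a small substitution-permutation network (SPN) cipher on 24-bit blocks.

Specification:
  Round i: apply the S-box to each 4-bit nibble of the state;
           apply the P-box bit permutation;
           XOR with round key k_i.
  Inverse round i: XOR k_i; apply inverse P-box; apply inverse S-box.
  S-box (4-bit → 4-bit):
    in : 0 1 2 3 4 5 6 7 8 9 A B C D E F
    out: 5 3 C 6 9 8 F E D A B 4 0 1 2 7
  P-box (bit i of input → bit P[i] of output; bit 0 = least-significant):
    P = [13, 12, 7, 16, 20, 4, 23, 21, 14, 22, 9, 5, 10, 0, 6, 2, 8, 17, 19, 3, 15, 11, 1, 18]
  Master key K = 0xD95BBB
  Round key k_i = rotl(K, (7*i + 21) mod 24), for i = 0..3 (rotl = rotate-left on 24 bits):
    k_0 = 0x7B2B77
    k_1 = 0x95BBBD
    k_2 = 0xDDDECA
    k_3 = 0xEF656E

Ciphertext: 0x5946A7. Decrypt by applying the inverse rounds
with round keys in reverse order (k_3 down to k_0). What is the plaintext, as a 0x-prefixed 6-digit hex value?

0x52954F

s_0 = ciphertext = 0x5946A7
s_1 = InvRound(s_0, k_3) = 0x5A3B80
s_2 = InvRound(s_1, k_2) = 0x8A0DB4
s_3 = InvRound(s_2, k_1) = 0x471BDA
s_4 = InvRound(s_3, k_0) = 0x52954F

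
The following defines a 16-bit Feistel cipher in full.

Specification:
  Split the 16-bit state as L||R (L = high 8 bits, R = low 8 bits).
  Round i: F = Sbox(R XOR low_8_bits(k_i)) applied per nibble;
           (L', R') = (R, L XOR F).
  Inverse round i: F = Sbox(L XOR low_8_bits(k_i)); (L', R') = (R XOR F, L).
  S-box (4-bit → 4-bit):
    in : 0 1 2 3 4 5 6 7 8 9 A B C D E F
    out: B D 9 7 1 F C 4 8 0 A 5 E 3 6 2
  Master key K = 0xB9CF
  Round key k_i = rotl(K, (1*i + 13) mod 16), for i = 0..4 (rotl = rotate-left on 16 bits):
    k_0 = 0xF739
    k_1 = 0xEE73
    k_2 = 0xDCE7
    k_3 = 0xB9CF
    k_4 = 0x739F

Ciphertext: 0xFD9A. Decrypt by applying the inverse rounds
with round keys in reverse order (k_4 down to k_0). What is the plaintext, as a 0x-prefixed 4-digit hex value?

s_0 = ciphertext = 0xFD9A
s_1 = InvRound(s_0, k_4) = 0x53FD
s_2 = InvRound(s_1, k_3) = 0xF353
s_3 = InvRound(s_2, k_2) = 0x82F3
s_4 = InvRound(s_3, k_1) = 0xDE82
s_5 = InvRound(s_4, k_0) = 0xE6DE

0xE6DE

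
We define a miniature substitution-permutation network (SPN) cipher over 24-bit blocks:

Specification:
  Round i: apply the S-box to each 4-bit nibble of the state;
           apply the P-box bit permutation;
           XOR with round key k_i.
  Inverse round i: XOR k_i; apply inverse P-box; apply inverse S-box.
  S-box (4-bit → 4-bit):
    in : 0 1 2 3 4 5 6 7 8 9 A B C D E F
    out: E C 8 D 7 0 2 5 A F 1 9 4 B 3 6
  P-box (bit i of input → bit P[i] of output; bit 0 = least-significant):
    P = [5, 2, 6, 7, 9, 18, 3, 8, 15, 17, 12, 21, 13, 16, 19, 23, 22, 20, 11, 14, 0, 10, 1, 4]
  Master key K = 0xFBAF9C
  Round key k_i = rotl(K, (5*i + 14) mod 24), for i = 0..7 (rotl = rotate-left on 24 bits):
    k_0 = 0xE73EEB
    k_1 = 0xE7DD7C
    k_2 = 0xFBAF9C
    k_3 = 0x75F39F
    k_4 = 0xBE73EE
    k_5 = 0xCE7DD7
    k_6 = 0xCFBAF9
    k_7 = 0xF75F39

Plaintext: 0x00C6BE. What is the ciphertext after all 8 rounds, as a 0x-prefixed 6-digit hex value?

s_0 = plaintext = 0x00C6BE
s_1 = Round(s_0, k_0) = 0xFD71DD
s_2 = Round(s_1, k_1) = 0x9BAADA
s_3 = Round(s_2, k_2) = 0xBF48AF
s_4 = Round(s_3, k_3) = 0x4ED9CA
s_5 = Round(s_4, k_4) = 0x4DC7C5
s_6 = Round(s_5, k_5) = 0x96A9DC
s_7 = Round(s_6, k_6) = 0xF90DAA
s_8 = Round(s_7, k_7) = 0x0C911B

0x0C911B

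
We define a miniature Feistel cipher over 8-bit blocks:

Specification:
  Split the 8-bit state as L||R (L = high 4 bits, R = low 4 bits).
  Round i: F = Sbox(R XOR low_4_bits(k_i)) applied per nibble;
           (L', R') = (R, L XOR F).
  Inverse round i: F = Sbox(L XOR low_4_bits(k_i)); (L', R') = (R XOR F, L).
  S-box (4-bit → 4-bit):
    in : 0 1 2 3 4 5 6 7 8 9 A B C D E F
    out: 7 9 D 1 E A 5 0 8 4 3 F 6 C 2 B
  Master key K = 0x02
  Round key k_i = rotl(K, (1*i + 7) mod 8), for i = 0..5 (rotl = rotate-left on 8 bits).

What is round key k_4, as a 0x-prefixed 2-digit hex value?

K = 0x02
k_0 = rotl(K, (1*0+7) mod 8) = rotl(K, 7) = 0x01
k_1 = rotl(K, (1*1+7) mod 8) = rotl(K, 0) = 0x02
k_2 = rotl(K, (1*2+7) mod 8) = rotl(K, 1) = 0x04
k_3 = rotl(K, (1*3+7) mod 8) = rotl(K, 2) = 0x08
k_4 = rotl(K, (1*4+7) mod 8) = rotl(K, 3) = 0x10

0x10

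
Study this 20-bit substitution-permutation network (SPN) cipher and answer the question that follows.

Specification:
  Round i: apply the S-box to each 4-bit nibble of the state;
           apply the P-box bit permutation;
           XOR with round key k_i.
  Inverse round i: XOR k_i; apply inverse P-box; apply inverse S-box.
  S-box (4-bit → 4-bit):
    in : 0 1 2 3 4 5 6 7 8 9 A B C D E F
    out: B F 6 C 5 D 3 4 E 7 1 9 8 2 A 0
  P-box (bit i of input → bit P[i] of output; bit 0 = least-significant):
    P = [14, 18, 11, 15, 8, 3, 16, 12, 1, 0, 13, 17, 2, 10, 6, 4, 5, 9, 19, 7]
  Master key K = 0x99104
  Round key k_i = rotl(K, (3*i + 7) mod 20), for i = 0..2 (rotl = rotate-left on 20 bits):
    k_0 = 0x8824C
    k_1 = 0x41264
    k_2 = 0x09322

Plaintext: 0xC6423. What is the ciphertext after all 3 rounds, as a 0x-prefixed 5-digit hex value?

s_0 = plaintext = 0xC6423
s_1 = Round(s_0, k_0) = 0x92EC2
s_2 = Round(s_1, k_1) = 0xA0C05
s_3 = Round(s_2, k_2) = 0x24E1E

0x24E1E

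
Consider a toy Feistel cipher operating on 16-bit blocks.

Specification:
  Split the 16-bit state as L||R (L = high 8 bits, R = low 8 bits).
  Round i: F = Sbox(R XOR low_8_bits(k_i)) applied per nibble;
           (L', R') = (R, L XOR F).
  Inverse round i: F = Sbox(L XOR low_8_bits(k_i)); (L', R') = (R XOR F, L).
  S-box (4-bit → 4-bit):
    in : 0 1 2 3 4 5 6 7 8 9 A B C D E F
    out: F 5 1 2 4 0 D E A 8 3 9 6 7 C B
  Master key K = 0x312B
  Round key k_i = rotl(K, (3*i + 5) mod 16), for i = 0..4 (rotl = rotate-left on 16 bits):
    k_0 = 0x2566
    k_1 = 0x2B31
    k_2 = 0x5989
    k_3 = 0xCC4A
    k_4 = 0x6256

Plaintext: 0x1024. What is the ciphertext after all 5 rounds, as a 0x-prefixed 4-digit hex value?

0x48EC

s_0 = plaintext = 0x1024
s_1 = Round(s_0, k_0) = 0x2451
s_2 = Round(s_1, k_1) = 0x51FB
s_3 = Round(s_2, k_2) = 0xFBB0
s_4 = Round(s_3, k_3) = 0xB048
s_5 = Round(s_4, k_4) = 0x48EC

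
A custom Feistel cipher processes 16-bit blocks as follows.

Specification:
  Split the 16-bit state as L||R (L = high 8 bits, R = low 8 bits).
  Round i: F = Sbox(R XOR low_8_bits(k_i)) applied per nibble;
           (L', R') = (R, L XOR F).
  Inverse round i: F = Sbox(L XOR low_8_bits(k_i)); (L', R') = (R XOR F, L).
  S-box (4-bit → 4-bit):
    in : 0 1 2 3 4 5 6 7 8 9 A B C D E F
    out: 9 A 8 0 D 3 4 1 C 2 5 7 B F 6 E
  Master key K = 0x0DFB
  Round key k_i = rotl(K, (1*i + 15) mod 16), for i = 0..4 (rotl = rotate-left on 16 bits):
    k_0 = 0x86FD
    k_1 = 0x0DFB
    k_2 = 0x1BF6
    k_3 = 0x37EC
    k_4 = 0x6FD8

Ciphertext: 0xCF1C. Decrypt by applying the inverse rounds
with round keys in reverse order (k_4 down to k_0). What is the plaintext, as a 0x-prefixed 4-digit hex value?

0xC601

s_0 = ciphertext = 0xCF1C
s_1 = InvRound(s_0, k_4) = 0xBDCF
s_2 = InvRound(s_1, k_3) = 0xF5BD
s_3 = InvRound(s_2, k_2) = 0x2DF5
s_4 = InvRound(s_3, k_1) = 0x012D
s_5 = InvRound(s_4, k_0) = 0xC601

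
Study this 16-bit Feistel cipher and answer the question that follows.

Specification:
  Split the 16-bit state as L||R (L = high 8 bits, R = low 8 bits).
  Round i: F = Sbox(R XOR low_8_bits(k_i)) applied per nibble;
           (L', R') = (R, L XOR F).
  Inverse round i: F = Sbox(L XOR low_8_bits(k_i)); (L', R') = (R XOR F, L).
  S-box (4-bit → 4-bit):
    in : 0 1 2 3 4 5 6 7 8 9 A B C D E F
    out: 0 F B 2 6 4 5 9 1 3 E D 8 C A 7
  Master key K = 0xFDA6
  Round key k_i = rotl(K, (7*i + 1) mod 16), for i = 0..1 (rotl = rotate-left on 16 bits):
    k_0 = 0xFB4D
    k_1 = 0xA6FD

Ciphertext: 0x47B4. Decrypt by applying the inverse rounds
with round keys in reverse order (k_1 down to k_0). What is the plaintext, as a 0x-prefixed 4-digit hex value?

s_0 = ciphertext = 0x47B4
s_1 = InvRound(s_0, k_1) = 0x6A47
s_2 = InvRound(s_1, k_0) = 0xFE6A

0xFE6A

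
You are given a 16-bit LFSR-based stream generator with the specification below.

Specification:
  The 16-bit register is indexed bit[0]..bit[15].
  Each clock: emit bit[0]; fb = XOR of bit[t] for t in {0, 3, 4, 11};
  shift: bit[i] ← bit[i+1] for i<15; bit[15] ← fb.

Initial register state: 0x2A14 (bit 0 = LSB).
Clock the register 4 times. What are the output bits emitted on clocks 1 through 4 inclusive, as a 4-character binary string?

0010

reg_0 = 0x2A14
clock 1: out=0, reg = 0x150A
clock 2: out=0, reg = 0x8A85
clock 3: out=1, reg = 0x4542
clock 4: out=0, reg = 0x22A1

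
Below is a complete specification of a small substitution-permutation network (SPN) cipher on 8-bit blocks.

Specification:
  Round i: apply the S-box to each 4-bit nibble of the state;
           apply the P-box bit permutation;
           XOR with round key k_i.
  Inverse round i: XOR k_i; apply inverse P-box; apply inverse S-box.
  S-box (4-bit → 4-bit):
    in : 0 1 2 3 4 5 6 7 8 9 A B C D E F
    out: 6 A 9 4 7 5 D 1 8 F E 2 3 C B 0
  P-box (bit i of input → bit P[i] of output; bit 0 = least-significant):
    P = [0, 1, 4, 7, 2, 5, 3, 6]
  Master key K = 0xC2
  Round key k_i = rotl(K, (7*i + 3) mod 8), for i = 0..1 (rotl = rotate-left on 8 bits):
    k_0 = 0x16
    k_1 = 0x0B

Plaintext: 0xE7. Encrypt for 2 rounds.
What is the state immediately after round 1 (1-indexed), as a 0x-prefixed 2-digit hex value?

s_0 = plaintext = 0xE7
s_1 = Round(s_0, k_0) = 0x73
s_2 = Round(s_1, k_1) = 0x1F

0x73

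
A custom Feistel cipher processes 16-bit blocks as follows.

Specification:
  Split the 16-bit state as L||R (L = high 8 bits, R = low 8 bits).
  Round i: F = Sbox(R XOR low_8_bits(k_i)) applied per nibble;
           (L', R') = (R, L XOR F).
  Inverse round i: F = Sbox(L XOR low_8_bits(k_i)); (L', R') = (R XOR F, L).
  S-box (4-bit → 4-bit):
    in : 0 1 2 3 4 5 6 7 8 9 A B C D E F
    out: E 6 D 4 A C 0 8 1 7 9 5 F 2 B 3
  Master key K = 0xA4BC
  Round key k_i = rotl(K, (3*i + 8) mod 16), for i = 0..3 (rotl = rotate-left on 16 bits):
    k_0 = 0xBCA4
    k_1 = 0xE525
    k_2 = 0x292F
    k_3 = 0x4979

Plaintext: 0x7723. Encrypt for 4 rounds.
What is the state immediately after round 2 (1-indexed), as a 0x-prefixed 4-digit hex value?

s_0 = plaintext = 0x7723
s_1 = Round(s_0, k_0) = 0x236F
s_2 = Round(s_1, k_1) = 0x6F8A
s_3 = Round(s_2, k_2) = 0x8AF3
s_4 = Round(s_3, k_3) = 0xF393

0x6F8A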